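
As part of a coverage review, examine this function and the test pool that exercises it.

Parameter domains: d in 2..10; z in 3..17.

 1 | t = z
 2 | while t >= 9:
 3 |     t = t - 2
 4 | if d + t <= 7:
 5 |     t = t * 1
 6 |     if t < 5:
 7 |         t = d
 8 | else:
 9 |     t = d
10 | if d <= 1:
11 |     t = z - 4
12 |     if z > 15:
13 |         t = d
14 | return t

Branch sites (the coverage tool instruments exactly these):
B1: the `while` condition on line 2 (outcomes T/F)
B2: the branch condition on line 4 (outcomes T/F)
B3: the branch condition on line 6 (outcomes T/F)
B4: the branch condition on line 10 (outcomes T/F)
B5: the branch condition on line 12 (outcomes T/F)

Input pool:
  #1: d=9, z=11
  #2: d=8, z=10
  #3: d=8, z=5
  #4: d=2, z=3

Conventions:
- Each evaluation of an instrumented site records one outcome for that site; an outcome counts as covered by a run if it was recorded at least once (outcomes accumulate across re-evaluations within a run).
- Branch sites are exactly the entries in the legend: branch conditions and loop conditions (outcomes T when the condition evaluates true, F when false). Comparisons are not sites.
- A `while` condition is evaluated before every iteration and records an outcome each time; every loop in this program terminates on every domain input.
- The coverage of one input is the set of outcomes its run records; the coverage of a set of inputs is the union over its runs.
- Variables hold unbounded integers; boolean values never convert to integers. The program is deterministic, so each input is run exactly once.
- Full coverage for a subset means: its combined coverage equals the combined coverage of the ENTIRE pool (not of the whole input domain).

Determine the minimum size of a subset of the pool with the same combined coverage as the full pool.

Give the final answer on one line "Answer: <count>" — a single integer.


#1 (d=9, z=11) -> B1->T, B1->T, B1->F, B2->F, B4->F; covered: B1=T, B1=F, B2=F, B4=F
#2 (d=8, z=10) -> B1->T, B1->F, B2->F, B4->F; covered: B1=T, B1=F, B2=F, B4=F
#3 (d=8, z=5) -> B1->F, B2->F, B4->F; covered: B1=F, B2=F, B4=F
#4 (d=2, z=3) -> B1->F, B2->T, B3->T, B4->F; covered: B1=F, B2=T, B3=T, B4=F
union over all inputs: B1=T, B1=F, B2=T, B2=F, B3=T, B4=F (6 outcomes)
checked all size-1 subsets: none covers 6 outcomes (max 4/6)
inputs {1, 4} (size 2) cover everything; no size-2 subset with a lexicographically smaller index list covers all 6
Answer: 2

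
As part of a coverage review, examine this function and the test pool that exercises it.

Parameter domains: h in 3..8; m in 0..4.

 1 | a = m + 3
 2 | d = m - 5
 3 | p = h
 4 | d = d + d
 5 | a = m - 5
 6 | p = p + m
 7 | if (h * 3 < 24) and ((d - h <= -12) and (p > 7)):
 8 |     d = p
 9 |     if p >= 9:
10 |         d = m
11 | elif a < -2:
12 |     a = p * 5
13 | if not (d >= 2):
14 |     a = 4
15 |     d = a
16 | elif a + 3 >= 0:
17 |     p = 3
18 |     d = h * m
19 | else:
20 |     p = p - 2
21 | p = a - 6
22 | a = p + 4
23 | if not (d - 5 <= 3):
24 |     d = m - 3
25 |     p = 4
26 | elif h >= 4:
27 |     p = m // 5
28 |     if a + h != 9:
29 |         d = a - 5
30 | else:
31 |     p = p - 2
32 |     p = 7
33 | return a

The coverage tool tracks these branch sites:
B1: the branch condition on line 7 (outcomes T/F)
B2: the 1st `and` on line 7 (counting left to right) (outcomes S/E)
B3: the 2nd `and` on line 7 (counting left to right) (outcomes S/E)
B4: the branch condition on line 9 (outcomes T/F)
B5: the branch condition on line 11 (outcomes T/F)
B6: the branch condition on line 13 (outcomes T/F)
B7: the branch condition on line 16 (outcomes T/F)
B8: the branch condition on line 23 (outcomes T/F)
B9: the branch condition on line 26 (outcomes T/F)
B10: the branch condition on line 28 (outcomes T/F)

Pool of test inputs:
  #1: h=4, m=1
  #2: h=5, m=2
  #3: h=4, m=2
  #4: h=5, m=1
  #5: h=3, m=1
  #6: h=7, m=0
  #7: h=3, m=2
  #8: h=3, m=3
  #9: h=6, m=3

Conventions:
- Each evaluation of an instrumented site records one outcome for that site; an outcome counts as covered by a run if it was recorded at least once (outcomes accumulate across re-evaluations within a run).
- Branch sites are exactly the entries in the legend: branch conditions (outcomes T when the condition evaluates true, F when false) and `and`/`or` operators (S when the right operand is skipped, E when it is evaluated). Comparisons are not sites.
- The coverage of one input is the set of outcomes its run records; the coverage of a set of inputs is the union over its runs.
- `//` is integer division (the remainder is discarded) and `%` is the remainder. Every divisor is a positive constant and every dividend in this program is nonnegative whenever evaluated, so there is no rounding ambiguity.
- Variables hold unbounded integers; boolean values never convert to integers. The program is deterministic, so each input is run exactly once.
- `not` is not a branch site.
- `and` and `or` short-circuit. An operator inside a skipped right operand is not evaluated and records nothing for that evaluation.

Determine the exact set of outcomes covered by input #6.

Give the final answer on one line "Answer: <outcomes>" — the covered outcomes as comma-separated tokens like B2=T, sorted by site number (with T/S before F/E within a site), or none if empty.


Running input #6 (h=7, m=0), event by event:
  B2->E, B3->E, B1->F, B5->T, B6->T, B8->F, B9->T, B10->F
deduplicating events, the covered set is: B1=F, B2=E, B3=E, B5=T, B6=T, B8=F, B9=T, B10=F
Answer: B1=F, B2=E, B3=E, B5=T, B6=T, B8=F, B9=T, B10=F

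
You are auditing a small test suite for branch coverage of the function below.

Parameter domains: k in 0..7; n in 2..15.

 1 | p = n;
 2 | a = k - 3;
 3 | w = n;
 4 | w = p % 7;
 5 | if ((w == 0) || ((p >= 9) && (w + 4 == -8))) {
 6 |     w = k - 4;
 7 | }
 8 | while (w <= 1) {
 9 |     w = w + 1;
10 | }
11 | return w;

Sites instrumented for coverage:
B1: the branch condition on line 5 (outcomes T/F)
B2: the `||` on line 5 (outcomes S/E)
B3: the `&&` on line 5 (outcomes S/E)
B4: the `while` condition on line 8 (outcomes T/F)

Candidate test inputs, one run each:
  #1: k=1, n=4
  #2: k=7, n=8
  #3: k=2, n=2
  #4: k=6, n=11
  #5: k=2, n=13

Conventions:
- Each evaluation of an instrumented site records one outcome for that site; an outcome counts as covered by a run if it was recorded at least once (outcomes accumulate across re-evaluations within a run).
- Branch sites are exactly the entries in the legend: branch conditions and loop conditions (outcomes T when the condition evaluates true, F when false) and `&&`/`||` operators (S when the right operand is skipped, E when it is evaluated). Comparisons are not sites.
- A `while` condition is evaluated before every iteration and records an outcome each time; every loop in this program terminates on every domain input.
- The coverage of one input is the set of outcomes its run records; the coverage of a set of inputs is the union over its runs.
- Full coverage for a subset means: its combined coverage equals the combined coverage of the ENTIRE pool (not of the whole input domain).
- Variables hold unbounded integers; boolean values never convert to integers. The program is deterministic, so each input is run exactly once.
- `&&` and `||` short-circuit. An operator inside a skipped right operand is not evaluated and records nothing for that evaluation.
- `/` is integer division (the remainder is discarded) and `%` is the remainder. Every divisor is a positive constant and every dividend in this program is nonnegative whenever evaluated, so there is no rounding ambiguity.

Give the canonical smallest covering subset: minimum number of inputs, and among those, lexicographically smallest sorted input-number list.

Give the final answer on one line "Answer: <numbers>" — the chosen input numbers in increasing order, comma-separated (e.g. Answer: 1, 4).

run #1 (k=1, n=4) runs B2->E, B3->S, B1->F, B4->F; records B1=F, B2=E, B3=S, B4=F
run #2 (k=7, n=8) runs B2->E, B3->S, B1->F, B4->T, B4->F; records B1=F, B2=E, B3=S, B4=T, B4=F
run #3 (k=2, n=2) runs B2->E, B3->S, B1->F, B4->F; records B1=F, B2=E, B3=S, B4=F
run #4 (k=6, n=11) runs B2->E, B3->E, B1->F, B4->F; records B1=F, B2=E, B3=E, B4=F
run #5 (k=2, n=13) runs B2->E, B3->E, B1->F, B4->F; records B1=F, B2=E, B3=E, B4=F
pool-wide coverage (6 outcomes): B1=F, B2=E, B3=S, B3=E, B4=T, B4=F
checked all size-1 subsets: none covers 6 outcomes (max 5/6)
inputs {2, 4} (size 2) cover everything; no size-2 subset with a lexicographically smaller index list covers all 6

Answer: 2, 4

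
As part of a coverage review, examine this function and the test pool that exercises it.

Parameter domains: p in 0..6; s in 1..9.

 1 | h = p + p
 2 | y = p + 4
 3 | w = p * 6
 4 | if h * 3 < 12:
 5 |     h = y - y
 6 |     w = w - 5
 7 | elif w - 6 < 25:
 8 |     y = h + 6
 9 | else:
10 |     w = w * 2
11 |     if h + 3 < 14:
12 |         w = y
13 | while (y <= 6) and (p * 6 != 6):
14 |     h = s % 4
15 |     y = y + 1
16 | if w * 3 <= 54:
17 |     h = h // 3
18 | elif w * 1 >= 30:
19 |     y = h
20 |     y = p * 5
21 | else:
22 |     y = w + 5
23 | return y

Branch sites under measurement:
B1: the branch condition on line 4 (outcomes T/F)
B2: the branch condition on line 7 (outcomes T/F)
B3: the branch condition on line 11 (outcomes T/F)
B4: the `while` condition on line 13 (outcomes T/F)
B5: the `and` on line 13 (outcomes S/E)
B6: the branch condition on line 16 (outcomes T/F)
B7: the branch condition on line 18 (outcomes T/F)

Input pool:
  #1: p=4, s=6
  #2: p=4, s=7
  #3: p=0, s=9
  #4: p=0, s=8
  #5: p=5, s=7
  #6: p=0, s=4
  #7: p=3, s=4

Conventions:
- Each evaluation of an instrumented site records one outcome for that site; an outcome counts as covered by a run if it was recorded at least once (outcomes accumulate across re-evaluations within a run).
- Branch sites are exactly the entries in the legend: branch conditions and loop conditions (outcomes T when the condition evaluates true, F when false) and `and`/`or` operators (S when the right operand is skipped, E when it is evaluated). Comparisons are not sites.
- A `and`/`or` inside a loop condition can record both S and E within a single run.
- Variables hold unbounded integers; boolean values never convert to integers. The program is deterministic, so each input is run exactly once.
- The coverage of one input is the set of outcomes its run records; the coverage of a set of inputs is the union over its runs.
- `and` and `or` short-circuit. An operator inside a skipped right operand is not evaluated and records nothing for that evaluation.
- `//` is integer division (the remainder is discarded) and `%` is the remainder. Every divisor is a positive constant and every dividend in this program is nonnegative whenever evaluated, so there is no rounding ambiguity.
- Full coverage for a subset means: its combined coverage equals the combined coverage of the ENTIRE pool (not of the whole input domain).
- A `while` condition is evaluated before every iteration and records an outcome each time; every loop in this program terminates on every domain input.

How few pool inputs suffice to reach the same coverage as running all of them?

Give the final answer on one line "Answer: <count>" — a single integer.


#1 (p=4, s=6) -> covered: B1=F, B2=T, B4=F, B5=S, B6=F, B7=F
#2 (p=4, s=7) -> covered: B1=F, B2=T, B4=F, B5=S, B6=F, B7=F
#3 (p=0, s=9) -> covered: B1=T, B4=T, B4=F, B5=S, B5=E, B6=T
#4 (p=0, s=8) -> covered: B1=T, B4=T, B4=F, B5=S, B5=E, B6=T
#5 (p=5, s=7) -> covered: B1=F, B2=T, B4=F, B5=S, B6=F, B7=T
#6 (p=0, s=4) -> covered: B1=T, B4=T, B4=F, B5=S, B5=E, B6=T
#7 (p=3, s=4) -> covered: B1=F, B2=T, B4=F, B5=S, B6=T
together the pool reaches 11 outcomes: B1=T, B1=F, B2=T, B4=T, B4=F, B5=S, B5=E, B6=T, B6=F, B7=T, B7=F
every size-1 subset falls short of the 11 outcomes (best: 6/11)
every size-2 subset falls short of the 11 outcomes (best: 10/11)
inputs {1, 3, 5} (size 3) cover everything; no size-3 subset with a lexicographically smaller index list covers all 11
Answer: 3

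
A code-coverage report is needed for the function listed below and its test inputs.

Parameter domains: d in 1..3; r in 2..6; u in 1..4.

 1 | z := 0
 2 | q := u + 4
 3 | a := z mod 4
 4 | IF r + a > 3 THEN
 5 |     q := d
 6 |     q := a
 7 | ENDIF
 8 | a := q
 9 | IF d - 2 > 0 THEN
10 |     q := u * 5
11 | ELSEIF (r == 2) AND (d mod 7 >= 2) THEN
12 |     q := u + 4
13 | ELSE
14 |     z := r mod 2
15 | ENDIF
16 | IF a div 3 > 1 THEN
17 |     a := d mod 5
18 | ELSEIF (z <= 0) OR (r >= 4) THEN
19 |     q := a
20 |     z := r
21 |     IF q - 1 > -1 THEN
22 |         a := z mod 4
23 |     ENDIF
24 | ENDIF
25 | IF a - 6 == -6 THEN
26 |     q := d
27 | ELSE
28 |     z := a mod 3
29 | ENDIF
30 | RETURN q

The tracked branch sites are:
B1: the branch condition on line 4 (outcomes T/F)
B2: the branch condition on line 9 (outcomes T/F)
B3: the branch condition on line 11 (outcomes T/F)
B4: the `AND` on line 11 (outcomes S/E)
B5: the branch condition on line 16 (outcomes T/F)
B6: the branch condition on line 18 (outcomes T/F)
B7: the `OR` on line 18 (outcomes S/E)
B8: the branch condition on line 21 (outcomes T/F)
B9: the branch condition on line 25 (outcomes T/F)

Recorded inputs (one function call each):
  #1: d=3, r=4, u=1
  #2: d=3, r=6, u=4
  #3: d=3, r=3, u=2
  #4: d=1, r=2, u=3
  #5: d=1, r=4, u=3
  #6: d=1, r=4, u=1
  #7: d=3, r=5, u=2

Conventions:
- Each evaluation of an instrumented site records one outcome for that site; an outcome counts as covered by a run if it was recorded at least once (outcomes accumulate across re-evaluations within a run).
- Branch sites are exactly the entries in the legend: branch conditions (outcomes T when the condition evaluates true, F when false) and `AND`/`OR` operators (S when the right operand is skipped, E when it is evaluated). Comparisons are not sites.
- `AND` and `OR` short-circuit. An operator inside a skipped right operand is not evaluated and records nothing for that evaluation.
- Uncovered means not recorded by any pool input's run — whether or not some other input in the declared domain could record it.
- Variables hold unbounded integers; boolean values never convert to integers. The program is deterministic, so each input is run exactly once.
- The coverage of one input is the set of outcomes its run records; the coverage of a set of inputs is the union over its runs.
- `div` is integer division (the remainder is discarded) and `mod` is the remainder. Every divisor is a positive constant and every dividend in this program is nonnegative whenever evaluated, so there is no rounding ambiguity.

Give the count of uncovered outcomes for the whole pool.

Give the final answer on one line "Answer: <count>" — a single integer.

test 1 (d=3, r=4, u=1) fires B1->T, B2->T, B5->F, B7->S, B6->T, B8->F, B9->T; hits B1=T, B2=T, B5=F, B6=T, B7=S, B8=F, B9=T
test 2 (d=3, r=6, u=4) fires B1->T, B2->T, B5->F, B7->S, B6->T, B8->F, B9->T; hits B1=T, B2=T, B5=F, B6=T, B7=S, B8=F, B9=T
test 3 (d=3, r=3, u=2) fires B1->F, B2->T, B5->T, B9->F; hits B1=F, B2=T, B5=T, B9=F
test 4 (d=1, r=2, u=3) fires B1->F, B2->F, B4->E, B3->F, B5->T, B9->F; hits B1=F, B2=F, B3=F, B4=E, B5=T, B9=F
test 5 (d=1, r=4, u=3) fires B1->T, B2->F, B4->S, B3->F, B5->F, B7->S, B6->T, B8->F, B9->T; hits B1=T, B2=F, B3=F, B4=S, B5=F, B6=T, B7=S, B8=F, B9=T
test 6 (d=1, r=4, u=1) fires B1->T, B2->F, B4->S, B3->F, B5->F, B7->S, B6->T, B8->F, B9->T; hits B1=T, B2=F, B3=F, B4=S, B5=F, B6=T, B7=S, B8=F, B9=T
test 7 (d=3, r=5, u=2) fires B1->T, B2->T, B5->F, B7->S, B6->T, B8->F, B9->T; hits B1=T, B2=T, B5=F, B6=T, B7=S, B8=F, B9=T
union over the pool: B1=T, B1=F, B2=T, B2=F, B3=F, B4=S, B4=E, B5=T, B5=F, B6=T, B7=S, B8=F, B9=T, B9=F
uncovered (4 of 18): B3=T, B6=F, B7=E, B8=T

Answer: 4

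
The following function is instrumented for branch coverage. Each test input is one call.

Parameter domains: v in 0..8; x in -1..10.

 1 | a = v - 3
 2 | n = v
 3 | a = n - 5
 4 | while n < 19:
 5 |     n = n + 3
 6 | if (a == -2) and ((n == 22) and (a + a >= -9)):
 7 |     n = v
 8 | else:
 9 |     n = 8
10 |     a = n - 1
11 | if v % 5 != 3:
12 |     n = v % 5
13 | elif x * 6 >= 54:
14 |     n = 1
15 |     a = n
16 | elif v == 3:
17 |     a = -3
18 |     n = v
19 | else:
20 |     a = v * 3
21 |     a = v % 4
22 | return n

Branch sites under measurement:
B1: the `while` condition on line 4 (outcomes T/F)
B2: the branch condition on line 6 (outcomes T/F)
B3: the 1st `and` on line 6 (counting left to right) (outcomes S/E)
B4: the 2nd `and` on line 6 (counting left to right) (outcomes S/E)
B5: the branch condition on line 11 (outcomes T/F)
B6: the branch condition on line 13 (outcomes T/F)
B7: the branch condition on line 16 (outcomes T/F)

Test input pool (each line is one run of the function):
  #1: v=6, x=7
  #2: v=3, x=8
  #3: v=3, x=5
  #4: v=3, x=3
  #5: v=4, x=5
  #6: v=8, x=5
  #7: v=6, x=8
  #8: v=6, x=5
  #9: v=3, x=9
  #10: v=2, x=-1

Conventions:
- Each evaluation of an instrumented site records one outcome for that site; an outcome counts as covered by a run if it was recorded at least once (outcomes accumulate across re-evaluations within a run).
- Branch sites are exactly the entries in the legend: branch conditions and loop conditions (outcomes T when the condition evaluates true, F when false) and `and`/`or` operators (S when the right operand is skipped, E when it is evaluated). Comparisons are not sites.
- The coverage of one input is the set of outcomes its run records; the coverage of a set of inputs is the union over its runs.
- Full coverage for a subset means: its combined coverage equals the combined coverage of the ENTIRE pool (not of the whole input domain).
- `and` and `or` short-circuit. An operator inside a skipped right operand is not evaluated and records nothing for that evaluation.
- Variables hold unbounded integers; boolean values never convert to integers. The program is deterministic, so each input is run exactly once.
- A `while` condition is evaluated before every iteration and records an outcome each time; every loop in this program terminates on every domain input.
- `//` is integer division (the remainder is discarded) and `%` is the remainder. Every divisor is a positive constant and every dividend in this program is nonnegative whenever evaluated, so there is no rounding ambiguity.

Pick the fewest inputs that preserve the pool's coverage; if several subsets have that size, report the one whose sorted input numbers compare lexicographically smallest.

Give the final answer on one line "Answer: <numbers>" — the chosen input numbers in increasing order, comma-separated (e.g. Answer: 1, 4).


#1 (v=6, x=7) -> B1->T, B1->T, B1->T, B1->T, B1->T, B1->F, B3->S, B2->F, B5->T; covered: B1=T, B1=F, B2=F, B3=S, B5=T
#2 (v=3, x=8) -> B1->T, B1->T, B1->T, B1->T, B1->T, B1->T, B1->F, B3->E, B4->S, B2->F, B5->F, B6->F, B7->T; covered: B1=T, B1=F, B2=F, B3=E, B4=S, B5=F, B6=F, B7=T
#3 (v=3, x=5) -> B1->T, B1->T, B1->T, B1->T, B1->T, B1->T, B1->F, B3->E, B4->S, B2->F, B5->F, B6->F, B7->T; covered: B1=T, B1=F, B2=F, B3=E, B4=S, B5=F, B6=F, B7=T
#4 (v=3, x=3) -> B1->T, B1->T, B1->T, B1->T, B1->T, B1->T, B1->F, B3->E, B4->S, B2->F, B5->F, B6->F, B7->T; covered: B1=T, B1=F, B2=F, B3=E, B4=S, B5=F, B6=F, B7=T
#5 (v=4, x=5) -> B1->T, B1->T, B1->T, B1->T, B1->T, B1->F, B3->S, B2->F, B5->T; covered: B1=T, B1=F, B2=F, B3=S, B5=T
#6 (v=8, x=5) -> B1->T, B1->T, B1->T, B1->T, B1->F, B3->S, B2->F, B5->F, B6->F, B7->F; covered: B1=T, B1=F, B2=F, B3=S, B5=F, B6=F, B7=F
#7 (v=6, x=8) -> B1->T, B1->T, B1->T, B1->T, B1->T, B1->F, B3->S, B2->F, B5->T; covered: B1=T, B1=F, B2=F, B3=S, B5=T
#8 (v=6, x=5) -> B1->T, B1->T, B1->T, B1->T, B1->T, B1->F, B3->S, B2->F, B5->T; covered: B1=T, B1=F, B2=F, B3=S, B5=T
#9 (v=3, x=9) -> B1->T, B1->T, B1->T, B1->T, B1->T, B1->T, B1->F, B3->E, B4->S, B2->F, B5->F, B6->T; covered: B1=T, B1=F, B2=F, B3=E, B4=S, B5=F, B6=T
#10 (v=2, x=-1) -> B1->T, B1->T, B1->T, B1->T, B1->T, B1->T, B1->F, B3->S, B2->F, B5->T; covered: B1=T, B1=F, B2=F, B3=S, B5=T
union over all inputs: B1=T, B1=F, B2=F, B3=S, B3=E, B4=S, B5=T, B5=F, B6=T, B6=F, B7=T, B7=F (12 outcomes)
checked all size-1 subsets: none covers 12 outcomes (max 8/12)
checked all size-2 subsets: none covers 12 outcomes (max 10/12)
checked all size-3 subsets: none covers 12 outcomes (max 11/12)
inputs {1, 2, 6, 9} (size 4) cover everything; no size-4 subset with a lexicographically smaller index list covers all 12
Answer: 1, 2, 6, 9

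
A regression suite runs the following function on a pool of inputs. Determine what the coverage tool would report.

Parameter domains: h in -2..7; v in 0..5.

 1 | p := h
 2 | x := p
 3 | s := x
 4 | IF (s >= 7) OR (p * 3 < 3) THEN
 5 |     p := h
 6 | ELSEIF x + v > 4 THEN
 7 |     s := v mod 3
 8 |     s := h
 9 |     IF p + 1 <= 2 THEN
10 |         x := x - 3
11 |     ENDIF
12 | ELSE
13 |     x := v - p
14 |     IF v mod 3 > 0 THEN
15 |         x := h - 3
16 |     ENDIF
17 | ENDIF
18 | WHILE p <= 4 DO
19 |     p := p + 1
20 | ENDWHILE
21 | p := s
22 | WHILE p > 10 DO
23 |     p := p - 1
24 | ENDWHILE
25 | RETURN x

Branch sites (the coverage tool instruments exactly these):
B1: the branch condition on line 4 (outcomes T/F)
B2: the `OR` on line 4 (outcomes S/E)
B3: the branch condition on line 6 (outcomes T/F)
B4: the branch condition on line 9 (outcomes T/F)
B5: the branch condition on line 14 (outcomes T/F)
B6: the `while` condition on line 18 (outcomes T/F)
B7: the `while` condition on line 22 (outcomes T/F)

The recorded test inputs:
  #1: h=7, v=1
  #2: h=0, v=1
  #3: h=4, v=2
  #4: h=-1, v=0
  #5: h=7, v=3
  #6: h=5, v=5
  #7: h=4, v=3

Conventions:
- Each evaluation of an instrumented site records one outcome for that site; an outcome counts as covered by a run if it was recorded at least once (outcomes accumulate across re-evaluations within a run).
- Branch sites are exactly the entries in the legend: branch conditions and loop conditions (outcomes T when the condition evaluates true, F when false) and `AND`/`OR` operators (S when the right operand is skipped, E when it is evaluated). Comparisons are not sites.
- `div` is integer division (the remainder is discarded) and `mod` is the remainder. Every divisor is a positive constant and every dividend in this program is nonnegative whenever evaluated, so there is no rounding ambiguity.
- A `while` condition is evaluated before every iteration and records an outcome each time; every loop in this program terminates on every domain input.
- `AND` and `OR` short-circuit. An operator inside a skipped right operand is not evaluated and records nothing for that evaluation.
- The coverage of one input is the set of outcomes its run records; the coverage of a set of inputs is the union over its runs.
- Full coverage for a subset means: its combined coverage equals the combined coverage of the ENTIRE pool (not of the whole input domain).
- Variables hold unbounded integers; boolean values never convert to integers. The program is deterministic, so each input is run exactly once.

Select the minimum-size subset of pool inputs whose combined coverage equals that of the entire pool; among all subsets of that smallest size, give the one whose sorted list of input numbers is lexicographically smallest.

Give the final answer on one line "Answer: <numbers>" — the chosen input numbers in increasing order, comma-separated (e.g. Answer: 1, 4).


input #1 (h=7, v=1): events B2->S, B1->T, B6->F, B7->F; covers B1=T, B2=S, B6=F, B7=F
input #2 (h=0, v=1): events B2->E, B1->T, B6->T, B6->T, B6->T, B6->T, B6->T, B6->F, B7->F; covers B1=T, B2=E, B6=T, B6=F, B7=F
input #3 (h=4, v=2): events B2->E, B1->F, B3->T, B4->F, B6->T, B6->F, B7->F; covers B1=F, B2=E, B3=T, B4=F, B6=T, B6=F, B7=F
input #4 (h=-1, v=0): events B2->E, B1->T, B6->T, B6->T, B6->T, B6->T, B6->T, B6->T, B6->F, B7->F; covers B1=T, B2=E, B6=T, B6=F, B7=F
input #5 (h=7, v=3): events B2->S, B1->T, B6->F, B7->F; covers B1=T, B2=S, B6=F, B7=F
input #6 (h=5, v=5): events B2->E, B1->F, B3->T, B4->F, B6->F, B7->F; covers B1=F, B2=E, B3=T, B4=F, B6=F, B7=F
input #7 (h=4, v=3): events B2->E, B1->F, B3->T, B4->F, B6->T, B6->F, B7->F; covers B1=F, B2=E, B3=T, B4=F, B6=T, B6=F, B7=F
union over all inputs: B1=T, B1=F, B2=S, B2=E, B3=T, B4=F, B6=T, B6=F, B7=F (9 outcomes)
no size-1 subset reaches all 9 outcomes (best union: 7/9)
at size 2, {1, 3} reaches all 9 outcomes; every lexicographically earlier size-2 subset fails
Answer: 1, 3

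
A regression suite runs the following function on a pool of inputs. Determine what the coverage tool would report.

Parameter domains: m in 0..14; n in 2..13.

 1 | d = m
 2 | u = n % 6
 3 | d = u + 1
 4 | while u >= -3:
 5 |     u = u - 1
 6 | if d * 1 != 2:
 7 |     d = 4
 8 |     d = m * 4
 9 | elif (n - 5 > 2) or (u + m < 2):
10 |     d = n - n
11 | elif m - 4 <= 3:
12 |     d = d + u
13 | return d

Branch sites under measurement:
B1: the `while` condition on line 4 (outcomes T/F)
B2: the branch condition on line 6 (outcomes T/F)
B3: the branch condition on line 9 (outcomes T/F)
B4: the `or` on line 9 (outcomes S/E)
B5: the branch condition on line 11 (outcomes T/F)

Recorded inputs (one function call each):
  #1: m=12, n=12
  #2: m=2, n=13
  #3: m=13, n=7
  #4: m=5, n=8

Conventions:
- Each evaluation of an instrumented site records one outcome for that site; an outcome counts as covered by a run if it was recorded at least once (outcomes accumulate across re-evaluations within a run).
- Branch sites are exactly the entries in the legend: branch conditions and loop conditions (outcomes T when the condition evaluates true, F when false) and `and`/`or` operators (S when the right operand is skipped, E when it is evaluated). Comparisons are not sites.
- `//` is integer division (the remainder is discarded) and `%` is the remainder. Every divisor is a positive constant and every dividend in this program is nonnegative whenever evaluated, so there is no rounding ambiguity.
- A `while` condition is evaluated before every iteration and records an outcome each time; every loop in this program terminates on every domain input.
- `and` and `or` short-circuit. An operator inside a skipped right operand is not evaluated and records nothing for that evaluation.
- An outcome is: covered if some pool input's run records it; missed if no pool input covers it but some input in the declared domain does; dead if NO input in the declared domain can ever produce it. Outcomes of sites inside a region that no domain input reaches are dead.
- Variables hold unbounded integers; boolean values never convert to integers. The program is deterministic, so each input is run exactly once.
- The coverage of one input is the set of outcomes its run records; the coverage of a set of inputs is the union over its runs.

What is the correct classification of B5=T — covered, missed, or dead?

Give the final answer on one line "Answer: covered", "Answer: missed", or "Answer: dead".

no pool input records B5=T
but domain input (m=6, n=7) does record it -> reachable, so missed

Answer: missed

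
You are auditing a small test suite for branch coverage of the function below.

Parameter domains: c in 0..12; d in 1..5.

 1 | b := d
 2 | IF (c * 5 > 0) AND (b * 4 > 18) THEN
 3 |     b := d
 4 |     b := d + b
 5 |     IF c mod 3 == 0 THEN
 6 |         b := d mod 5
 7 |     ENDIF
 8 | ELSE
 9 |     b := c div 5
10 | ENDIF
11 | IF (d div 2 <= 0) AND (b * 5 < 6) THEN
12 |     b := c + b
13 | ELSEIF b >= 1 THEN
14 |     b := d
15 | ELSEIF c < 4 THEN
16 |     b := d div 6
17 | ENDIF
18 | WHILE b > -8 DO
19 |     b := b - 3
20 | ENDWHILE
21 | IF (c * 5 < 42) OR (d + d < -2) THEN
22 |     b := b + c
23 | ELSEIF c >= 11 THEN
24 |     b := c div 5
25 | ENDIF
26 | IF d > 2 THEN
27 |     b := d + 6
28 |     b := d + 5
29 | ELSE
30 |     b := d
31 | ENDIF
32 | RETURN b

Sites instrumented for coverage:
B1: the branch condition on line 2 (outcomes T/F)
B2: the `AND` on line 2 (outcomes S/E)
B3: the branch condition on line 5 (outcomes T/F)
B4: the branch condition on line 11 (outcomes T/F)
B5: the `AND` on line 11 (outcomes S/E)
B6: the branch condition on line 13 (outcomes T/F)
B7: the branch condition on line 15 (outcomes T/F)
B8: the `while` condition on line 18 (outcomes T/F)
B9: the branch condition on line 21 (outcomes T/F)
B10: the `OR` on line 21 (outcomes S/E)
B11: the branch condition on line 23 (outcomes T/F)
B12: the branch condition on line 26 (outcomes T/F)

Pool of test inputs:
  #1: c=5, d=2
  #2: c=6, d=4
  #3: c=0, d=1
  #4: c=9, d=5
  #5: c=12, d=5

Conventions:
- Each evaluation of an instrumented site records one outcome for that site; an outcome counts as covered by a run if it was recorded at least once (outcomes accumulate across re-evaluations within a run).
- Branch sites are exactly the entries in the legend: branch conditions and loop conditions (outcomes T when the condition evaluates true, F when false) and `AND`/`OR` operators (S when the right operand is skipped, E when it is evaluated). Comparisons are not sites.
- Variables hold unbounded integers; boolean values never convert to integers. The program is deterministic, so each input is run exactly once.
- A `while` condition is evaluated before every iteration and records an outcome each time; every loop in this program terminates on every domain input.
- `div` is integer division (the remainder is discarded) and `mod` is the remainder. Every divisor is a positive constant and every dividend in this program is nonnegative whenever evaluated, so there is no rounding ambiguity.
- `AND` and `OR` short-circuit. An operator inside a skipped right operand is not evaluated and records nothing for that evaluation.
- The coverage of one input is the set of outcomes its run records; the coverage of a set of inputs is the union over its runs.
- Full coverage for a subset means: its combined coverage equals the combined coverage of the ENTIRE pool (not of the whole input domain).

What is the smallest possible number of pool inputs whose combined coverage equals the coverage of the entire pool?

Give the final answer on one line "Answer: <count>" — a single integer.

input #1, c=5, d=2: events B2->E, B1->F, B5->S, B4->F, B6->T, B8->T, B8->T, B8->T, B8->T, B8->F, B10->S, B9->T, B12->F; outcomes B1=F, B2=E, B4=F, B5=S, B6=T, B8=T, B8=F, B9=T, B10=S, B12=F
input #2, c=6, d=4: events B2->E, B1->F, B5->S, B4->F, B6->T, B8->T, B8->T, B8->T, B8->T, B8->F, B10->S, B9->T, B12->T; outcomes B1=F, B2=E, B4=F, B5=S, B6=T, B8=T, B8=F, B9=T, B10=S, B12=T
input #3, c=0, d=1: events B2->S, B1->F, B5->E, B4->T, B8->T, B8->T, B8->T, B8->F, B10->S, B9->T, B12->F; outcomes B1=F, B2=S, B4=T, B5=E, B8=T, B8=F, B9=T, B10=S, B12=F
input #4, c=9, d=5: events B2->E, B1->T, B3->T, B5->S, B4->F, B6->F, B7->F, B8->T, B8->T, B8->T, B8->F, B10->E, B9->F, B11->F, ...; outcomes B1=T, B2=E, B3=T, B4=F, B5=S, B6=F, B7=F, B8=T, B8=F, B9=F, B10=E, B11=F, B12=T
input #5, c=12, d=5: events B2->E, B1->T, B3->T, B5->S, B4->F, B6->F, B7->F, B8->T, B8->T, B8->T, B8->F, B10->E, B9->F, B11->T, ...; outcomes B1=T, B2=E, B3=T, B4=F, B5=S, B6=F, B7=F, B8=T, B8=F, B9=F, B10=E, B11=T, B12=T
pool-wide coverage (22 outcomes): B1=T, B1=F, B2=S, B2=E, B3=T, B4=T, B4=F, B5=S, B5=E, B6=T, B6=F, B7=F, B8=T, B8=F, B9=T, B9=F, B10=S, B10=E, B11=T, B11=F, B12=T, B12=F
no size-1 subset reaches all 22 outcomes (best union: 13/22)
no size-2 subset reaches all 22 outcomes (best union: 20/22)
no size-3 subset reaches all 22 outcomes (best union: 21/22)
at size 4, {1, 3, 4, 5} reaches all 22 outcomes; every lexicographically earlier size-4 subset fails

Answer: 4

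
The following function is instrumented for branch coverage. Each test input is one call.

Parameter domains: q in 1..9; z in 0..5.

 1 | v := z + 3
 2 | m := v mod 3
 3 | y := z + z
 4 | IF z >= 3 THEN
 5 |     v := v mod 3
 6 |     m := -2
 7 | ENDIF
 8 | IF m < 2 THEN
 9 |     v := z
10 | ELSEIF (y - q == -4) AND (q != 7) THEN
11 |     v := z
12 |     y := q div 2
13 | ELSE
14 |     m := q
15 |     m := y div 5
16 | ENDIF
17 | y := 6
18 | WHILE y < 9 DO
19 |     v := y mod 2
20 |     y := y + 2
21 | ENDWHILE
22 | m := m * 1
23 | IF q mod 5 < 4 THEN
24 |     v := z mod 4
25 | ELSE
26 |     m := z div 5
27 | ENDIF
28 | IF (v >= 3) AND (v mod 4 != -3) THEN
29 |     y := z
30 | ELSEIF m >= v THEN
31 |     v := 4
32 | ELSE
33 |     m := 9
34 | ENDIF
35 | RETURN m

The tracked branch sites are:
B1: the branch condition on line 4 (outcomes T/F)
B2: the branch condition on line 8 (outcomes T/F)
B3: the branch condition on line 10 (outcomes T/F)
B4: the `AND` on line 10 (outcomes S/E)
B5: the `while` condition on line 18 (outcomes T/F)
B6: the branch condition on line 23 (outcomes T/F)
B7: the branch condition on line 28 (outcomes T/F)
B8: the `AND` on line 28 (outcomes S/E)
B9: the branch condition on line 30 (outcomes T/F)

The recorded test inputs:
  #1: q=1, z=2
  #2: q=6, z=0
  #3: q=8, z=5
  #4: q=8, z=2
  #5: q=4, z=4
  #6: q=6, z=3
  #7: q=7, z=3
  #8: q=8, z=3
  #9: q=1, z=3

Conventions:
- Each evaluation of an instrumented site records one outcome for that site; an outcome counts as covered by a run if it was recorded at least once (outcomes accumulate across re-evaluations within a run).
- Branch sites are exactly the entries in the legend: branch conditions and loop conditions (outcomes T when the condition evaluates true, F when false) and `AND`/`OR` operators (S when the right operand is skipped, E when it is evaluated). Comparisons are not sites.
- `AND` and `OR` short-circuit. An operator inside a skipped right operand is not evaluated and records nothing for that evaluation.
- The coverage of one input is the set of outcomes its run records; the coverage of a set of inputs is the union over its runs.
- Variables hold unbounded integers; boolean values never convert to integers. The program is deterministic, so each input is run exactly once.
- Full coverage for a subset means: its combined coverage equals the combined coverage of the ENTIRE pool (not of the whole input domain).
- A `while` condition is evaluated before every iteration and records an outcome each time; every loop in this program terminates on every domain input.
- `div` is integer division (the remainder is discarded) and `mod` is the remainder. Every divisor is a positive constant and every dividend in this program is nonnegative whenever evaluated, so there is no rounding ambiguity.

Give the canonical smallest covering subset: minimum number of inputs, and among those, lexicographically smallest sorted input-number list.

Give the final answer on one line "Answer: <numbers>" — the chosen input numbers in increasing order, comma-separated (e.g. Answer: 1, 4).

#1 (q=1, z=2) -> B1->F, B2->F, B4->S, B3->F, B5->T, B5->T, B5->F, B6->T, B8->S, B7->F, B9->F; covered: B1=F, B2=F, B3=F, B4=S, B5=T, B5=F, B6=T, B7=F, B8=S, B9=F
#2 (q=6, z=0) -> B1->F, B2->T, B5->T, B5->T, B5->F, B6->T, B8->S, B7->F, B9->T; covered: B1=F, B2=T, B5=T, B5=F, B6=T, B7=F, B8=S, B9=T
#3 (q=8, z=5) -> B1->T, B2->T, B5->T, B5->T, B5->F, B6->T, B8->S, B7->F, B9->F; covered: B1=T, B2=T, B5=T, B5=F, B6=T, B7=F, B8=S, B9=F
#4 (q=8, z=2) -> B1->F, B2->F, B4->E, B3->T, B5->T, B5->T, B5->F, B6->T, B8->S, B7->F, B9->T; covered: B1=F, B2=F, B3=T, B4=E, B5=T, B5=F, B6=T, B7=F, B8=S, B9=T
#5 (q=4, z=4) -> B1->T, B2->T, B5->T, B5->T, B5->F, B6->F, B8->S, B7->F, B9->T; covered: B1=T, B2=T, B5=T, B5=F, B6=F, B7=F, B8=S, B9=T
#6 (q=6, z=3) -> B1->T, B2->T, B5->T, B5->T, B5->F, B6->T, B8->E, B7->T; covered: B1=T, B2=T, B5=T, B5=F, B6=T, B7=T, B8=E
#7 (q=7, z=3) -> B1->T, B2->T, B5->T, B5->T, B5->F, B6->T, B8->E, B7->T; covered: B1=T, B2=T, B5=T, B5=F, B6=T, B7=T, B8=E
#8 (q=8, z=3) -> B1->T, B2->T, B5->T, B5->T, B5->F, B6->T, B8->E, B7->T; covered: B1=T, B2=T, B5=T, B5=F, B6=T, B7=T, B8=E
#9 (q=1, z=3) -> B1->T, B2->T, B5->T, B5->T, B5->F, B6->T, B8->E, B7->T; covered: B1=T, B2=T, B5=T, B5=F, B6=T, B7=T, B8=E
pool-wide coverage (18 outcomes): B1=T, B1=F, B2=T, B2=F, B3=T, B3=F, B4=S, B4=E, B5=T, B5=F, B6=T, B6=F, B7=T, B7=F, B8=S, B8=E, B9=T, B9=F
every size-1 subset falls short of the 18 outcomes (best: 10/18)
every size-2 subset falls short of the 18 outcomes (best: 14/18)
every size-3 subset falls short of the 18 outcomes (best: 17/18)
the canonical winner is {1, 4, 5, 6}: size 4, full 18-outcome coverage, earliest index list among size-4 covers

Answer: 1, 4, 5, 6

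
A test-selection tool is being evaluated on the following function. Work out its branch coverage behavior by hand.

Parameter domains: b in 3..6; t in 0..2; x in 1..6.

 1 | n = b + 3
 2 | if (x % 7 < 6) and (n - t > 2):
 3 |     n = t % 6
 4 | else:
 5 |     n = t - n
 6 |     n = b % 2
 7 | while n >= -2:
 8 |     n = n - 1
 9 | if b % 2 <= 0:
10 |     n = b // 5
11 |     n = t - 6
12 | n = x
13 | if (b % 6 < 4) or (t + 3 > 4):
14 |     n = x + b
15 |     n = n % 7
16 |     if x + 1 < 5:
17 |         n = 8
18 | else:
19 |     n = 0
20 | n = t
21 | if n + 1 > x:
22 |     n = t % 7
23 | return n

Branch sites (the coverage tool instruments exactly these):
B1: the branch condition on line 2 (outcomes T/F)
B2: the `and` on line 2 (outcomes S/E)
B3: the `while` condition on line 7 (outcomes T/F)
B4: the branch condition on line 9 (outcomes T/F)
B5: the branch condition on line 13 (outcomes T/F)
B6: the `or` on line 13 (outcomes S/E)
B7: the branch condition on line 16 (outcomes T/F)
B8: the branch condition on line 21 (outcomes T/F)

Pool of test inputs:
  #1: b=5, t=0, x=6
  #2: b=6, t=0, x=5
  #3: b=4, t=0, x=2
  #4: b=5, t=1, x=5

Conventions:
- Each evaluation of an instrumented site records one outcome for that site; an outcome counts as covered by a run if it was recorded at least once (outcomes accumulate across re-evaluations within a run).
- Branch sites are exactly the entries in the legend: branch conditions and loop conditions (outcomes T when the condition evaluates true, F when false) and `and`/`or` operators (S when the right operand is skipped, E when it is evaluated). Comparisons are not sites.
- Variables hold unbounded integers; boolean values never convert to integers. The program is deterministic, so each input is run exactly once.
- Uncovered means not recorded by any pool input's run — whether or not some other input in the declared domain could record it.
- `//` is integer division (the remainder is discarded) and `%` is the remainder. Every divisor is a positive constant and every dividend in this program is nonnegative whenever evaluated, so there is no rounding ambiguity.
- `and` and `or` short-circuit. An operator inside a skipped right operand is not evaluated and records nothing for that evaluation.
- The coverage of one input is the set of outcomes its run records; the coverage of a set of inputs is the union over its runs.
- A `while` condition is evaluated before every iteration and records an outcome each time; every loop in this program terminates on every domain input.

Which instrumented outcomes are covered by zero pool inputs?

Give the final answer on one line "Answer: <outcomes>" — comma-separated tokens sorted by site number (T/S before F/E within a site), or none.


#1 (b=5, t=0, x=6) -> B2->S, B1->F, B3->T, B3->T, B3->T, B3->T, B3->F, B4->F, B6->E, B5->F, B8->F; covered: B1=F, B2=S, B3=T, B3=F, B4=F, B5=F, B6=E, B8=F
#2 (b=6, t=0, x=5) -> B2->E, B1->T, B3->T, B3->T, B3->T, B3->F, B4->T, B6->S, B5->T, B7->F, B8->F; covered: B1=T, B2=E, B3=T, B3=F, B4=T, B5=T, B6=S, B7=F, B8=F
#3 (b=4, t=0, x=2) -> B2->E, B1->T, B3->T, B3->T, B3->T, B3->F, B4->T, B6->E, B5->F, B8->F; covered: B1=T, B2=E, B3=T, B3=F, B4=T, B5=F, B6=E, B8=F
#4 (b=5, t=1, x=5) -> B2->E, B1->T, B3->T, B3->T, B3->T, B3->T, B3->F, B4->F, B6->E, B5->F, B8->F; covered: B1=T, B2=E, B3=T, B3=F, B4=F, B5=F, B6=E, B8=F
union over the pool: B1=T, B1=F, B2=S, B2=E, B3=T, B3=F, B4=T, B4=F, B5=T, B5=F, B6=S, B6=E, B7=F, B8=F
uncovered (2 of 16): B7=T, B8=T
Answer: B7=T, B8=T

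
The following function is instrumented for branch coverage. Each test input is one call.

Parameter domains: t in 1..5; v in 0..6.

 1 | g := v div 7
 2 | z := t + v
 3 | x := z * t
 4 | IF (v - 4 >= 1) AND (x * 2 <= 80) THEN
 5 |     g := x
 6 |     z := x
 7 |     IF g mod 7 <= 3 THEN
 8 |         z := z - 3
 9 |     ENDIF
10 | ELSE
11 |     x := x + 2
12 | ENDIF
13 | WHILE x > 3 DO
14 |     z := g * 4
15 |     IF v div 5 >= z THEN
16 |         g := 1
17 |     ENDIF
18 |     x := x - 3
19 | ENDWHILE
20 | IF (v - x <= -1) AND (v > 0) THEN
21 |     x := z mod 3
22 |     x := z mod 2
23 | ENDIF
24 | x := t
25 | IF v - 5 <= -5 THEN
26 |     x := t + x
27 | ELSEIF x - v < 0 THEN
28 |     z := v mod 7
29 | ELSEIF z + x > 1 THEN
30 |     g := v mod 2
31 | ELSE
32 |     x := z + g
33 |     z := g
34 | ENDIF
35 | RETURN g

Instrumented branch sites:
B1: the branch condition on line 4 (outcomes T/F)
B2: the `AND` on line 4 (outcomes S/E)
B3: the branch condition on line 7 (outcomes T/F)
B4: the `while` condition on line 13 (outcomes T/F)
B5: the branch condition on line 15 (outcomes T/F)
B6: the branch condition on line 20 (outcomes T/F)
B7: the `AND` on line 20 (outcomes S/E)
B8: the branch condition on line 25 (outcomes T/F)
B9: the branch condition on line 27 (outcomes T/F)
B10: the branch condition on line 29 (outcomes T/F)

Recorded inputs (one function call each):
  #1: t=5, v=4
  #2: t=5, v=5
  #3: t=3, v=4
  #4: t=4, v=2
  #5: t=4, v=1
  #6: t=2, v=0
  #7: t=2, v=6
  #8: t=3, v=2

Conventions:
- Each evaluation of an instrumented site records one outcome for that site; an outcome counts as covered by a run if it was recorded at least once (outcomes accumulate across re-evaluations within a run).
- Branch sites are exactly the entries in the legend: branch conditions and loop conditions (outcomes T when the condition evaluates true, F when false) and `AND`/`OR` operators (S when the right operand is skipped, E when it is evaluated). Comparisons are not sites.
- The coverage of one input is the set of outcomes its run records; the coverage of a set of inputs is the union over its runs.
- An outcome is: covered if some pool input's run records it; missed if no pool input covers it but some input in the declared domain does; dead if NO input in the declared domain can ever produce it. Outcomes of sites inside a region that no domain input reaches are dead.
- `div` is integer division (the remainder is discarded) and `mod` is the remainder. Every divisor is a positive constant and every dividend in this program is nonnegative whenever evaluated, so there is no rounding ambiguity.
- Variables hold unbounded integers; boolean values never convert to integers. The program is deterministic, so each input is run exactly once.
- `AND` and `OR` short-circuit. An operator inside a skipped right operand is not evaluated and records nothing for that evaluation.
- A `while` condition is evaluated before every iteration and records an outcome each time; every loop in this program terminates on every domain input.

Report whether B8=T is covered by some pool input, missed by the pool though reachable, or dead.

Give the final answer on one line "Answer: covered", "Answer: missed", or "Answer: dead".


B8=T is recorded by pool input(s) 6 -> covered
Answer: covered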